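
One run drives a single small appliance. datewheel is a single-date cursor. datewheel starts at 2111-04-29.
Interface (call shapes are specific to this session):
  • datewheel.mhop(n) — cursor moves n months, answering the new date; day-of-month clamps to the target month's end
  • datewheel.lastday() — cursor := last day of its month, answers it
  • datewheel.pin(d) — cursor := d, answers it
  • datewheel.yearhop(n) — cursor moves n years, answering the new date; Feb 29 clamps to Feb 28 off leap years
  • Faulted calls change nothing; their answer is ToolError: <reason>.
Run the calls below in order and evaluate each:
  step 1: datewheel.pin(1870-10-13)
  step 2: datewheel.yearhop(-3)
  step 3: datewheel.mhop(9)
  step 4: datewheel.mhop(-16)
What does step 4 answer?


CALL datewheel.pin[1870-10-13]
RET  1870-10-13
CALL datewheel.yearhop[-3]
RET  1867-10-13
CALL datewheel.mhop[9]
RET  1868-07-13
CALL datewheel.mhop[-16]
RET  1867-03-13

Answer: 1867-03-13


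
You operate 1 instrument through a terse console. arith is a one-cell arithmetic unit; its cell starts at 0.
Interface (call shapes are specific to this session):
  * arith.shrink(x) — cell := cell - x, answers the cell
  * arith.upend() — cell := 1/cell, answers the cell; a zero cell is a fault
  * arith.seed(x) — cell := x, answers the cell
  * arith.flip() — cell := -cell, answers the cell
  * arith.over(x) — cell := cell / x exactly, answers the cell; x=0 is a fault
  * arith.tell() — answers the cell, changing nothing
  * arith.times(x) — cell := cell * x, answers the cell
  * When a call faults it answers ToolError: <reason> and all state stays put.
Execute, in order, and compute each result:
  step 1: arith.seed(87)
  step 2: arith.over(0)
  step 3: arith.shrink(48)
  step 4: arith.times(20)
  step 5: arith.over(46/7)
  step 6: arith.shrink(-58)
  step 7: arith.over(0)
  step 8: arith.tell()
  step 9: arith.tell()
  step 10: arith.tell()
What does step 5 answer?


! arith.seed(x=87) => 87
! arith.over(x=0) => ToolError: division by zero
! arith.shrink(x=48) => 39
! arith.times(x=20) => 780
! arith.over(x=46/7) => 2730/23
! arith.shrink(x=-58) => 4064/23
! arith.over(x=0) => ToolError: division by zero
! arith.tell() => 4064/23
! arith.tell() => 4064/23
! arith.tell() => 4064/23

Answer: 2730/23


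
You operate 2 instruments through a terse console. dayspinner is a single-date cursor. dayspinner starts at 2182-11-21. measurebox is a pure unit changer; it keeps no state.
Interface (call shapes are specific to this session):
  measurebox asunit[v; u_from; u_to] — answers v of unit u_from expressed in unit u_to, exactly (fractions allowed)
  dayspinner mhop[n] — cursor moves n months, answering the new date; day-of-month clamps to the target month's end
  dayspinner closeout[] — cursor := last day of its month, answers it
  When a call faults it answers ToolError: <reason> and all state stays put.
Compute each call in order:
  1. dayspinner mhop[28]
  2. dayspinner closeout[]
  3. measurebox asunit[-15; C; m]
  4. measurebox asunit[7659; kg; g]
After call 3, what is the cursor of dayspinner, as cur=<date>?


Step: dayspinner mhop[n→28]
Result: 2185-03-21
Step: dayspinner closeout[]
Result: 2185-03-31
Step: measurebox asunit[v→-15; u_from→C; u_to→m]
Result: ToolError: incompatible units
Step: measurebox asunit[v→7659; u_from→kg; u_to→g]
Result: 7659000

Answer: cur=2185-03-31


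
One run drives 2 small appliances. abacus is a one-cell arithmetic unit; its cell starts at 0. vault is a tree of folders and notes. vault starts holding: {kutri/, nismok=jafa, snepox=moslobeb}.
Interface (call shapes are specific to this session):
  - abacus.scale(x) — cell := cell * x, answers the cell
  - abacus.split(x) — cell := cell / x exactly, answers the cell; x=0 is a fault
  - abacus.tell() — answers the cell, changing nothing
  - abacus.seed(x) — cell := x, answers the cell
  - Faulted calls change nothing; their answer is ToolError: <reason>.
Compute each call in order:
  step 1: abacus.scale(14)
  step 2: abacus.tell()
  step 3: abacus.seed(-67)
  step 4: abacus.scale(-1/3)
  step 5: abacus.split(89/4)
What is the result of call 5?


Answer: 268/267

Derivation:
$ abacus.scale x: 14
  0
$ abacus.tell
  0
$ abacus.seed x: -67
  -67
$ abacus.scale x: -1/3
  67/3
$ abacus.split x: 89/4
  268/267


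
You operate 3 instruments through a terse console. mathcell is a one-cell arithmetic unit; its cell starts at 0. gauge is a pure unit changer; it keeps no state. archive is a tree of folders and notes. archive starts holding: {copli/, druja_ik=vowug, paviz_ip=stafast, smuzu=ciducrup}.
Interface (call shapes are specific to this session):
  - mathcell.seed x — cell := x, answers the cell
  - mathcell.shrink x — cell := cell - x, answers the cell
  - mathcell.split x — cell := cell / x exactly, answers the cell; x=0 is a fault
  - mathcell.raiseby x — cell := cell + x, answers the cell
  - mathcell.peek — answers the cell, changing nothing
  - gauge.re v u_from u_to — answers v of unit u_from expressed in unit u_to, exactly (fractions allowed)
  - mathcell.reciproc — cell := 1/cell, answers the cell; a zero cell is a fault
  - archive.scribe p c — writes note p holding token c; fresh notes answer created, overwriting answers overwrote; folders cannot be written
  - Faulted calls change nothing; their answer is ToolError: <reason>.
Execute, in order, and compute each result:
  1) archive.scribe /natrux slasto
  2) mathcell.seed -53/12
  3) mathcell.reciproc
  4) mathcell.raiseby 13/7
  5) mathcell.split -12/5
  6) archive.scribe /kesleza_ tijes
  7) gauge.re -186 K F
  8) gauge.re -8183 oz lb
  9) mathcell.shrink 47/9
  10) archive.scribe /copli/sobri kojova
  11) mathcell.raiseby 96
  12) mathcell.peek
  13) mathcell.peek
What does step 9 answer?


Answer: -78823/13356

Derivation:
I run scribe with p: /natrux, c: slasto, yielding created.
I run seed with x: -53/12, yielding -53/12.
Calling reciproc(): -12/53.
Now I run raiseby with x: 13/7, — result: 605/371.
Next I call split with x: -12/5, and get -3025/4452.
I invoke scribe with p: /kesleza_, c: tijes, yielding created.
Next I call re with v: -186, u_from: K, u_to: F, which returns -79447/100.
I use re with v: -8183, u_from: oz, u_to: lb, yielding -8183/16.
I use shrink with x: 47/9, — result: -78823/13356.
Using scribe with p: /copli/sobri, c: kojova, → created.
Next I call raiseby with x: 96: 1203353/13356.
Then peek, and see 1203353/13356.
Using peek, giving 1203353/13356.


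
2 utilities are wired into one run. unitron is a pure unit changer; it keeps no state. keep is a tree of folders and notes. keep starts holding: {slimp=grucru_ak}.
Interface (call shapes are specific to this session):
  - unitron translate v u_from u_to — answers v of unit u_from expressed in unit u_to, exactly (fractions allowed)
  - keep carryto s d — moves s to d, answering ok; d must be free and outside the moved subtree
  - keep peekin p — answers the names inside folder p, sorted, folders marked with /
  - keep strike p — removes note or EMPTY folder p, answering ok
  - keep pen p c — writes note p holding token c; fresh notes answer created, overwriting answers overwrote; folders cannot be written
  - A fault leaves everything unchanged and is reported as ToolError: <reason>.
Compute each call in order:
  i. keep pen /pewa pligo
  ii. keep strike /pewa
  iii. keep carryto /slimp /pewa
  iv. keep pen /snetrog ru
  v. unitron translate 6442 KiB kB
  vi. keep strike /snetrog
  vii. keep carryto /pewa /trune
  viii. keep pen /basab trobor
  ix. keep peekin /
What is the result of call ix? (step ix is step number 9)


Answer: [basab, trune]

Derivation:
% keep pen p→/pewa c→pligo
[out] created
% keep strike p→/pewa
[out] ok
% keep carryto s→/slimp d→/pewa
[out] ok
% keep pen p→/snetrog c→ru
[out] created
% unitron translate v→6442 u_from→KiB u_to→kB
[out] 824576/125
% keep strike p→/snetrog
[out] ok
% keep carryto s→/pewa d→/trune
[out] ok
% keep pen p→/basab c→trobor
[out] created
% keep peekin p→/
[out] [basab, trune]


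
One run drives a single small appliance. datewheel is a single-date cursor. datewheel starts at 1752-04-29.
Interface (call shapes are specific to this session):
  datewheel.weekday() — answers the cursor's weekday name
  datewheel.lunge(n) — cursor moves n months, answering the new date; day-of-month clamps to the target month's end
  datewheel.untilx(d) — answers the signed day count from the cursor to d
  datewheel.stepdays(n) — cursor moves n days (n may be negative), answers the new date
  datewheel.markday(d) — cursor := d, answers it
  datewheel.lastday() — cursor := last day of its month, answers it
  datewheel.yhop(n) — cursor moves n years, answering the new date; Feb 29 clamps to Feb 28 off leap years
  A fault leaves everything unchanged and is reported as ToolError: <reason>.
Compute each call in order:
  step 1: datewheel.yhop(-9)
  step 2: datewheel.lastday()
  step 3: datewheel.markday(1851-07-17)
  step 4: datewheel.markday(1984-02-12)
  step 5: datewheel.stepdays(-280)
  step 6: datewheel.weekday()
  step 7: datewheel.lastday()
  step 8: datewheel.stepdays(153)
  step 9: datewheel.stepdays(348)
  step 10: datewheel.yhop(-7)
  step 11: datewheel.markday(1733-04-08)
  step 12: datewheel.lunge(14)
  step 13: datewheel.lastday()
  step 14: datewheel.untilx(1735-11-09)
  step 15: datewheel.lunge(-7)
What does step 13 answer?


Answer: 1734-06-30

Derivation:
Now I run datewheel.yhop passing n: -9, which returns 1743-04-29.
Invoking datewheel.lastday: 1743-04-30.
I run datewheel.markday passing d: 1851-07-17, yielding 1851-07-17.
Invoking datewheel.markday passing d: 1984-02-12, → 1984-02-12.
Using datewheel.stepdays passing n: -280, which returns 1983-05-08.
Now I run datewheel.weekday, giving Sunday.
Next I call datewheel.lastday, giving 1983-05-31.
Next I call datewheel.stepdays passing n: 153, — result: 1983-10-31.
Then datewheel.stepdays passing n: 348, which returns 1984-10-13.
I invoke datewheel.yhop passing n: -7, and get 1977-10-13.
Invoking datewheel.markday passing d: 1733-04-08, and observe 1733-04-08.
I use datewheel.lunge passing n: 14: 1734-06-08.
Calling datewheel.lastday(), giving 1734-06-30.
Then datewheel.untilx passing d: 1735-11-09, → 497.
Next I call datewheel.lunge passing n: -7, and get 1733-11-30.


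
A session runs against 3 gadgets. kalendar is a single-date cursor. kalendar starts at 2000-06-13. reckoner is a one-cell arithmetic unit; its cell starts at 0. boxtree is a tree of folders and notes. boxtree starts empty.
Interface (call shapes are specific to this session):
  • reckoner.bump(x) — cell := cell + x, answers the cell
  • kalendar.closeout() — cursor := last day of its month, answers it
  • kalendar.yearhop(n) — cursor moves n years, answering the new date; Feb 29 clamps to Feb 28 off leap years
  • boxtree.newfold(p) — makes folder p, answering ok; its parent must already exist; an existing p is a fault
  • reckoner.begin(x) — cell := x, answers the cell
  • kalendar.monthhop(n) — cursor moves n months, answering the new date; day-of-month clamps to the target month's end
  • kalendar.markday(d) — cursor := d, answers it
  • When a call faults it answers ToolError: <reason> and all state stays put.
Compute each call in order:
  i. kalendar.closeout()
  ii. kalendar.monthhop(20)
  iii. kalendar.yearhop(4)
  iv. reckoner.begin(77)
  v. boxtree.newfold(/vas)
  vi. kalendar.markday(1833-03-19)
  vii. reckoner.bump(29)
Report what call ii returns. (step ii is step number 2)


$ kalendar.closeout
  2000-06-30
$ kalendar.monthhop 20
  2002-02-28
$ kalendar.yearhop 4
  2006-02-28
$ reckoner.begin 77
  77
$ boxtree.newfold /vas
  ok
$ kalendar.markday 1833-03-19
  1833-03-19
$ reckoner.bump 29
  106

Answer: 2002-02-28


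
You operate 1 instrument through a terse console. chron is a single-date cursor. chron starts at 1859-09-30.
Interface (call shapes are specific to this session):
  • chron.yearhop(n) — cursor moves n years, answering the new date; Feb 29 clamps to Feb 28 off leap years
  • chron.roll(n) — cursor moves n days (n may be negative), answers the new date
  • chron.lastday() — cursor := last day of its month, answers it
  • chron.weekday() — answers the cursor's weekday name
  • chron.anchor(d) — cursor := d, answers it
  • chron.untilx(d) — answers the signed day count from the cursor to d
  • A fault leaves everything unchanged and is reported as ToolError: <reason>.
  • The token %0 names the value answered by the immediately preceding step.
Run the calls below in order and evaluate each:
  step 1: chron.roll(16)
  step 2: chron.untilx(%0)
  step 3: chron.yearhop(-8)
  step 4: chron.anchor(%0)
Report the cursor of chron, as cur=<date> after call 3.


Then chron.roll(n: 16), yielding 1859-10-16.
Then chron.untilx(d: %0), and see 0.
Then chron.yearhop(n: -8): 1851-10-16.
Next I call chron.anchor(d: %0), yielding 1851-10-16.

Answer: cur=1851-10-16


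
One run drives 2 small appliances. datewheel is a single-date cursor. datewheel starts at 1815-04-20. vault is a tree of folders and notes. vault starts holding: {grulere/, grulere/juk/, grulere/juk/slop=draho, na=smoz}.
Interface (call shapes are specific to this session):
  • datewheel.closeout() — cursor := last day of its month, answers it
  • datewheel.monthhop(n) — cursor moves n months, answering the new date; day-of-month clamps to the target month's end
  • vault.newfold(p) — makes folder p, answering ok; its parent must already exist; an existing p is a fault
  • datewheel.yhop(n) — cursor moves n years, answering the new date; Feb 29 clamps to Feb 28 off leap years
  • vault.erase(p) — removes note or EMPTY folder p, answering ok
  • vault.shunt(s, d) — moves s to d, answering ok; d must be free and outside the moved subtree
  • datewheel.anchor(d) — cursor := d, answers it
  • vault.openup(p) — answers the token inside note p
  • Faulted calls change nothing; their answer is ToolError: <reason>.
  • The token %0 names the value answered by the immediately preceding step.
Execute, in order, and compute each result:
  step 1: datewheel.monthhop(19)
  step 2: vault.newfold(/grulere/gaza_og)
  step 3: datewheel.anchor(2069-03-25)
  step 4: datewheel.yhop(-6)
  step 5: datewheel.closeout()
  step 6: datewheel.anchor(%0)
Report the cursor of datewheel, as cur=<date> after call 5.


==> datewheel.monthhop(n='19')
<== 1816-11-20
==> vault.newfold(p='/grulere/gaza_og')
<== ok
==> datewheel.anchor(d='2069-03-25')
<== 2069-03-25
==> datewheel.yhop(n='-6')
<== 2063-03-25
==> datewheel.closeout()
<== 2063-03-31
==> datewheel.anchor(d='%0')
<== 2063-03-31

Answer: cur=2063-03-31


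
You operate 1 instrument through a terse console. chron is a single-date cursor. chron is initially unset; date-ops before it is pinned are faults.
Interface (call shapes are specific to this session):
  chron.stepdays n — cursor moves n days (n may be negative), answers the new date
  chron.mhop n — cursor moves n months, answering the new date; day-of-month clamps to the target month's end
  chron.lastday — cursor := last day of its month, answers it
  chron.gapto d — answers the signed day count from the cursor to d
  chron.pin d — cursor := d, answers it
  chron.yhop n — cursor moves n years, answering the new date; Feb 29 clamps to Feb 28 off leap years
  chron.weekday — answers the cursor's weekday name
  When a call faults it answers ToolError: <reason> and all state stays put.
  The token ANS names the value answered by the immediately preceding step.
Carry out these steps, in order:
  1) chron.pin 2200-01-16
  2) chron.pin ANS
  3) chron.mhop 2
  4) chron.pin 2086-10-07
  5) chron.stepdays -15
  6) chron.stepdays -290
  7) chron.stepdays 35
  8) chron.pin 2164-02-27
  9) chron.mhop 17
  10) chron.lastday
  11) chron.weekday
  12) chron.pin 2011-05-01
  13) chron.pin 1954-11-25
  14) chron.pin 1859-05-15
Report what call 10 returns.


Do: pin[2200-01-16]
See: 2200-01-16
Do: pin[ANS]
See: 2200-01-16
Do: mhop[2]
See: 2200-03-16
Do: pin[2086-10-07]
See: 2086-10-07
Do: stepdays[-15]
See: 2086-09-22
Do: stepdays[-290]
See: 2085-12-06
Do: stepdays[35]
See: 2086-01-10
Do: pin[2164-02-27]
See: 2164-02-27
Do: mhop[17]
See: 2165-07-27
Do: lastday[]
See: 2165-07-31
Do: weekday[]
See: Wednesday
Do: pin[2011-05-01]
See: 2011-05-01
Do: pin[1954-11-25]
See: 1954-11-25
Do: pin[1859-05-15]
See: 1859-05-15

Answer: 2165-07-31


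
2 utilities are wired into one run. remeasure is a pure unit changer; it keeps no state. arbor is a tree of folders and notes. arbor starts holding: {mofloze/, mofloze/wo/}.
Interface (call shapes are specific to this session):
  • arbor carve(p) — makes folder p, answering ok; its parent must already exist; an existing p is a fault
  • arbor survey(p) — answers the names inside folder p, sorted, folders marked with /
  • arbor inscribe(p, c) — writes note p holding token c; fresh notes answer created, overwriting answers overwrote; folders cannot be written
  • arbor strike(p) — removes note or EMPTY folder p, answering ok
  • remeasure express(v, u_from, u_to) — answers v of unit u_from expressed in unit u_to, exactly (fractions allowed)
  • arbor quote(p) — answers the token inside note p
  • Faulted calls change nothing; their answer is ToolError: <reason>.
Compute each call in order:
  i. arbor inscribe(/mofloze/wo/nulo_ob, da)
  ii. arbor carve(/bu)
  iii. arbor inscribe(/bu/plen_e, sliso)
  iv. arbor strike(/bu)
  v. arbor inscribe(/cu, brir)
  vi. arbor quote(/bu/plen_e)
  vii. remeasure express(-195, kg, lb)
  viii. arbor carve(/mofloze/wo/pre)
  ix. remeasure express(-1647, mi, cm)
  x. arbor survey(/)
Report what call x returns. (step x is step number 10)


% 1. arbor inscribe(p=/mofloze/wo/nulo_ob, c=da) : created
% 2. arbor carve(p=/bu) : ok
% 3. arbor inscribe(p=/bu/plen_e, c=sliso) : created
% 4. arbor strike(p=/bu) : ToolError: not empty
% 5. arbor inscribe(p=/cu, c=brir) : created
% 6. arbor quote(p=/bu/plen_e) : sliso
% 7. remeasure express(v=-195, u_from=kg, u_to=lb) : -19500000000/45359237
% 8. arbor carve(p=/mofloze/wo/pre) : ok
% 9. remeasure express(v=-1647, u_from=mi, u_to=cm) : -1325294784/5
% 10. arbor survey(p=/) : [bu/, cu, mofloze/]

Answer: [bu/, cu, mofloze/]


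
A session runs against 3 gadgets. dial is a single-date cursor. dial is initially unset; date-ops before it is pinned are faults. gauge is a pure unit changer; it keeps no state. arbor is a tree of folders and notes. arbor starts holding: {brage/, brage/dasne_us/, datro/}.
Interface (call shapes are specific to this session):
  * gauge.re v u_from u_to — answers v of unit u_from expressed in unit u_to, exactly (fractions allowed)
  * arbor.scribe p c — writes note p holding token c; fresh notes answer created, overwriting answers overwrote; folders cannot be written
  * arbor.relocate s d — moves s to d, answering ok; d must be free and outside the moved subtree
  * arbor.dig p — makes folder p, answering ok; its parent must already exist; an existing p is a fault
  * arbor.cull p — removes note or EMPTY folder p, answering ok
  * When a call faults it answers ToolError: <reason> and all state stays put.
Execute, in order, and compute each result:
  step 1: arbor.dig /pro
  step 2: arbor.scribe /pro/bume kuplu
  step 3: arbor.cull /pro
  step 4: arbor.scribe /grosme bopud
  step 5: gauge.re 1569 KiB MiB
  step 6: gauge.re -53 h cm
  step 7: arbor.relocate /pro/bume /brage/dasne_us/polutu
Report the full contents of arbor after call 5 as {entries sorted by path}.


[in] arbor.dig p='/pro'
= ok
[in] arbor.scribe p='/pro/bume' c='kuplu'
= created
[in] arbor.cull p='/pro'
= ToolError: not empty
[in] arbor.scribe p='/grosme' c='bopud'
= created
[in] gauge.re v='1569' u_from='KiB' u_to='MiB'
= 1569/1024
[in] gauge.re v='-53' u_from='h' u_to='cm'
= ToolError: incompatible units
[in] arbor.relocate s='/pro/bume' d='/brage/dasne_us/polutu'
= ok

Answer: {brage/, brage/dasne_us/, datro/, grosme=bopud, pro/, pro/bume=kuplu}


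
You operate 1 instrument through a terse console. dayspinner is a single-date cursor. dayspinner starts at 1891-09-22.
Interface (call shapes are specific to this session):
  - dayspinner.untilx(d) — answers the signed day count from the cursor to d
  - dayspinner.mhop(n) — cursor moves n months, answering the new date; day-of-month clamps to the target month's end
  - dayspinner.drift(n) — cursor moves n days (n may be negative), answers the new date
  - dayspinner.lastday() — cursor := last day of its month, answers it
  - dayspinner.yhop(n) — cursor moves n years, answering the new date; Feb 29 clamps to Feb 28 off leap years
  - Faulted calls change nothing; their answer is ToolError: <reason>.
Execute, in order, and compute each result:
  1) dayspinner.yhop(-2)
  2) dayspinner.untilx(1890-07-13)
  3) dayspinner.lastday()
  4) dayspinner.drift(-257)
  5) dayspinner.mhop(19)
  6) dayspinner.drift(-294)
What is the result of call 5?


-> yhop(n='-2')
<- 1889-09-22
-> untilx(d='1890-07-13')
<- 294
-> lastday()
<- 1889-09-30
-> drift(n='-257')
<- 1889-01-16
-> mhop(n='19')
<- 1890-08-16
-> drift(n='-294')
<- 1889-10-26

Answer: 1890-08-16


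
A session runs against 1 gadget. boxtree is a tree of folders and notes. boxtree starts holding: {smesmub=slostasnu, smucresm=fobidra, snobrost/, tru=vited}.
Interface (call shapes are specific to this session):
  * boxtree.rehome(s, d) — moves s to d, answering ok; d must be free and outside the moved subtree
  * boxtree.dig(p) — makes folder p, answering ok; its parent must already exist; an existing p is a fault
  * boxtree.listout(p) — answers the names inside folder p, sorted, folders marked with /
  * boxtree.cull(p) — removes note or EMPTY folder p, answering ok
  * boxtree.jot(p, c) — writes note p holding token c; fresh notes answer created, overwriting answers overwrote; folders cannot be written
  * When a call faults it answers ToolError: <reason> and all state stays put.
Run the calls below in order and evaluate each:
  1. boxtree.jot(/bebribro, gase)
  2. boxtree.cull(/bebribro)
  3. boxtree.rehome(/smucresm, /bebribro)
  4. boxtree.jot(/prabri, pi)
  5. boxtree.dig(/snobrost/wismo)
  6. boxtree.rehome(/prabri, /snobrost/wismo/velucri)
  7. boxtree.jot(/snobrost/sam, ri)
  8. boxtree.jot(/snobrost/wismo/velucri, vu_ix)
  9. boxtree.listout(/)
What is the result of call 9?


! 1. boxtree.jot(p='/bebribro', c='gase') => created
! 2. boxtree.cull(p='/bebribro') => ok
! 3. boxtree.rehome(s='/smucresm', d='/bebribro') => ok
! 4. boxtree.jot(p='/prabri', c='pi') => created
! 5. boxtree.dig(p='/snobrost/wismo') => ok
! 6. boxtree.rehome(s='/prabri', d='/snobrost/wismo/velucri') => ok
! 7. boxtree.jot(p='/snobrost/sam', c='ri') => created
! 8. boxtree.jot(p='/snobrost/wismo/velucri', c='vu_ix') => overwrote
! 9. boxtree.listout(p='/') => [bebribro, smesmub, snobrost/, tru]

Answer: [bebribro, smesmub, snobrost/, tru]


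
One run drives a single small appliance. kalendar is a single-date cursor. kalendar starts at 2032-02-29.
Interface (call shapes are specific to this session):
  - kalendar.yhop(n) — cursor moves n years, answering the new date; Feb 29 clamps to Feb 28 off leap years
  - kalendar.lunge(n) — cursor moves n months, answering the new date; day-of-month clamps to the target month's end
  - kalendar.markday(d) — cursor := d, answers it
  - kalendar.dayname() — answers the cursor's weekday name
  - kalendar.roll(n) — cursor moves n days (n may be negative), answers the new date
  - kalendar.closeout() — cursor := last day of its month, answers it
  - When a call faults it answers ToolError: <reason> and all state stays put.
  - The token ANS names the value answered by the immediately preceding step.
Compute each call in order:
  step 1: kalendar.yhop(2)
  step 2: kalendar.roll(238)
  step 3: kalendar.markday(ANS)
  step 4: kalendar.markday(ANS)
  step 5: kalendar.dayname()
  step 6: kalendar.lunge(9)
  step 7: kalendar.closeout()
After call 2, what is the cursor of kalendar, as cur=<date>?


[in] kalendar.yhop n='2'
:: 2034-02-28
[in] kalendar.roll n='238'
:: 2034-10-24
[in] kalendar.markday d='ANS'
:: 2034-10-24
[in] kalendar.markday d='ANS'
:: 2034-10-24
[in] kalendar.dayname
:: Tuesday
[in] kalendar.lunge n='9'
:: 2035-07-24
[in] kalendar.closeout
:: 2035-07-31

Answer: cur=2034-10-24


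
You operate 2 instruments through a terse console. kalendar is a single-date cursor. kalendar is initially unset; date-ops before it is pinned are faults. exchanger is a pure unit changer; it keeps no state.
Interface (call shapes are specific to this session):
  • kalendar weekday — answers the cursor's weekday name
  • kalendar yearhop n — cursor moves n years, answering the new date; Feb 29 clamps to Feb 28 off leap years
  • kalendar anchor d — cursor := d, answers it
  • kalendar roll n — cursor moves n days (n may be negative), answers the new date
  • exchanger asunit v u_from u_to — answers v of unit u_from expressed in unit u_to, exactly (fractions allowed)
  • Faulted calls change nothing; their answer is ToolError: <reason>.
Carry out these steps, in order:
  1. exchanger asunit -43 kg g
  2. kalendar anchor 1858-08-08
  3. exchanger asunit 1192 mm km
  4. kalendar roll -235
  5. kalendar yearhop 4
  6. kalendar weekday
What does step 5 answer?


Answer: 1861-12-16

Derivation:
;; exchanger asunit(v: -43, u_from: kg, u_to: g) == -43000
;; kalendar anchor(d: 1858-08-08) == 1858-08-08
;; exchanger asunit(v: 1192, u_from: mm, u_to: km) == 149/125000
;; kalendar roll(n: -235) == 1857-12-16
;; kalendar yearhop(n: 4) == 1861-12-16
;; kalendar weekday() == Monday


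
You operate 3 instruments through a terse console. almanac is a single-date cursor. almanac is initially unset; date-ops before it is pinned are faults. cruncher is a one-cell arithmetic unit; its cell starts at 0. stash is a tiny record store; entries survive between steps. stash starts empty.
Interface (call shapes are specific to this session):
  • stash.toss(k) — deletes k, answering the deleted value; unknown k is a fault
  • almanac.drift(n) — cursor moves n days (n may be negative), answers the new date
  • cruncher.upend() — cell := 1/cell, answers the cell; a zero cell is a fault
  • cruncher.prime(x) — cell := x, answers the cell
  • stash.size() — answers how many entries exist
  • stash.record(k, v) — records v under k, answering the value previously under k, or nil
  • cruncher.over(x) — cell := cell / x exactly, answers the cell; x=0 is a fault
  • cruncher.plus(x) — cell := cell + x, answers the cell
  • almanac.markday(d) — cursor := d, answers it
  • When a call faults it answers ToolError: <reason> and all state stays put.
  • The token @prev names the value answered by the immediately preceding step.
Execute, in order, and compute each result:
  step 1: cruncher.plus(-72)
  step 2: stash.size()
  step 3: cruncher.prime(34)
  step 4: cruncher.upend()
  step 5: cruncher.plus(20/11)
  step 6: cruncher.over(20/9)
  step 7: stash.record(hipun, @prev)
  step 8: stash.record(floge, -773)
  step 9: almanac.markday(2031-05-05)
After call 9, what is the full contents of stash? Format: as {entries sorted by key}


Answer: {floge=-773, hipun=6219/7480}

Derivation:
Act: cruncher.plus[x=-72]
Obs: -72
Act: stash.size[]
Obs: 0
Act: cruncher.prime[x=34]
Obs: 34
Act: cruncher.upend[]
Obs: 1/34
Act: cruncher.plus[x=20/11]
Obs: 691/374
Act: cruncher.over[x=20/9]
Obs: 6219/7480
Act: stash.record[k=hipun; v=@prev]
Obs: nil
Act: stash.record[k=floge; v=-773]
Obs: nil
Act: almanac.markday[d=2031-05-05]
Obs: 2031-05-05


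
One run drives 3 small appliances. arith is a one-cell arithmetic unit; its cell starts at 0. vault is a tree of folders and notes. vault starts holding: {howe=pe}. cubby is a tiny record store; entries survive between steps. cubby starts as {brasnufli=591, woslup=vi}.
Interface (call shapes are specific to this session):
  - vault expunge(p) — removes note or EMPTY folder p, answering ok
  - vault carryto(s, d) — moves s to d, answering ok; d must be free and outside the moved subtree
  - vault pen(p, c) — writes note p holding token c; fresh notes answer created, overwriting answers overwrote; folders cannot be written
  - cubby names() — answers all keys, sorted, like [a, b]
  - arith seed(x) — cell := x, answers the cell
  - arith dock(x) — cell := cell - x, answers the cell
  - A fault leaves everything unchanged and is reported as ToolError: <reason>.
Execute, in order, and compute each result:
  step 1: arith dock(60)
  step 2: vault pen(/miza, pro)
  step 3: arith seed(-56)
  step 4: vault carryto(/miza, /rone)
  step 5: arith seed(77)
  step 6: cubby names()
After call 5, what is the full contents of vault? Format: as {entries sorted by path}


Answer: {howe=pe, rone=pro}

Derivation:
$ arith dock x=60
= -60
$ vault pen p=/miza c=pro
= created
$ arith seed x=-56
= -56
$ vault carryto s=/miza d=/rone
= ok
$ arith seed x=77
= 77
$ cubby names
= [brasnufli, woslup]


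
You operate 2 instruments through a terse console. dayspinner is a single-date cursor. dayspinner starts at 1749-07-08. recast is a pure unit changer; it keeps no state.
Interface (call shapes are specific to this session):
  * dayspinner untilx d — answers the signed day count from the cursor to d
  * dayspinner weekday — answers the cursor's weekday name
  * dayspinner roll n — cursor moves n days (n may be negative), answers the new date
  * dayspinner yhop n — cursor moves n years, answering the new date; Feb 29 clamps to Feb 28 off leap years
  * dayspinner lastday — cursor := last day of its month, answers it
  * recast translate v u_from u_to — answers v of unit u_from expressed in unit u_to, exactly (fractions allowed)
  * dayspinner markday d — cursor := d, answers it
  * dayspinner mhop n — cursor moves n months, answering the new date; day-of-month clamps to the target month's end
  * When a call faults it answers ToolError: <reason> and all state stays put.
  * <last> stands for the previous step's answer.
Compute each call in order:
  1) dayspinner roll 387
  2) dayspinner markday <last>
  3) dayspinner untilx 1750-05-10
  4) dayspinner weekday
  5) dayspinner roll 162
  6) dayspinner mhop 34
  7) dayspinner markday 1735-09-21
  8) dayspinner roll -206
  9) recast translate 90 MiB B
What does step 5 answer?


Answer: 1751-01-08

Derivation:
Now I run dayspinner roll using 387, and observe 1750-07-30.
Using dayspinner markday using <last>, — result: 1750-07-30.
Next I call dayspinner untilx using 1750-05-10, and observe -81.
I invoke dayspinner weekday, giving Thursday.
I call dayspinner roll using 162, which returns 1751-01-08.
Invoking dayspinner mhop using 34, and get 1753-11-08.
I try dayspinner markday using 1735-09-21, and get 1735-09-21.
I invoke dayspinner roll using -206, — result: 1735-02-27.
Now I run recast translate using 90, MiB, B, → 94371840.


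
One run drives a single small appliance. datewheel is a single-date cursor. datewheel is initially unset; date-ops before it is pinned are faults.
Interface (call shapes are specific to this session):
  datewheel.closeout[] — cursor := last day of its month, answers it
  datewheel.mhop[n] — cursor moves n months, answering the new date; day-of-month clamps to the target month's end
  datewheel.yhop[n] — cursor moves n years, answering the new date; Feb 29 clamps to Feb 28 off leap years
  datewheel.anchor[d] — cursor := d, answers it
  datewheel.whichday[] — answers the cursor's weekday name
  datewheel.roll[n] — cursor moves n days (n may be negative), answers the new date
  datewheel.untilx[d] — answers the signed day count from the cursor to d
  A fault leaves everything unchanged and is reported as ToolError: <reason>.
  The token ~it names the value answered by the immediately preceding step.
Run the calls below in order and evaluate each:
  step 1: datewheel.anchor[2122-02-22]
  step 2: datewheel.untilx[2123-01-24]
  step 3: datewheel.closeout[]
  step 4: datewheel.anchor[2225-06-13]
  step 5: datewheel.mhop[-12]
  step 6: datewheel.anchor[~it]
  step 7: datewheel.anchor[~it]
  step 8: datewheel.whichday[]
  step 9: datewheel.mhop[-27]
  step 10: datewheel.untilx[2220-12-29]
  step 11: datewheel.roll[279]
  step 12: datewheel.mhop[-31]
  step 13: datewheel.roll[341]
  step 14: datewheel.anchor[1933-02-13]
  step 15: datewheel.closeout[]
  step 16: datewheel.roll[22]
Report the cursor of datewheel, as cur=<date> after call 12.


Act: datewheel.anchor[d=2122-02-22]
Obs: 2122-02-22
Act: datewheel.untilx[d=2123-01-24]
Obs: 336
Act: datewheel.closeout[]
Obs: 2122-02-28
Act: datewheel.anchor[d=2225-06-13]
Obs: 2225-06-13
Act: datewheel.mhop[n=-12]
Obs: 2224-06-13
Act: datewheel.anchor[d=~it]
Obs: 2224-06-13
Act: datewheel.anchor[d=~it]
Obs: 2224-06-13
Act: datewheel.whichday[]
Obs: Sunday
Act: datewheel.mhop[n=-27]
Obs: 2222-03-13
Act: datewheel.untilx[d=2220-12-29]
Obs: -439
Act: datewheel.roll[n=279]
Obs: 2222-12-17
Act: datewheel.mhop[n=-31]
Obs: 2220-05-17
Act: datewheel.roll[n=341]
Obs: 2221-04-23
Act: datewheel.anchor[d=1933-02-13]
Obs: 1933-02-13
Act: datewheel.closeout[]
Obs: 1933-02-28
Act: datewheel.roll[n=22]
Obs: 1933-03-22

Answer: cur=2220-05-17


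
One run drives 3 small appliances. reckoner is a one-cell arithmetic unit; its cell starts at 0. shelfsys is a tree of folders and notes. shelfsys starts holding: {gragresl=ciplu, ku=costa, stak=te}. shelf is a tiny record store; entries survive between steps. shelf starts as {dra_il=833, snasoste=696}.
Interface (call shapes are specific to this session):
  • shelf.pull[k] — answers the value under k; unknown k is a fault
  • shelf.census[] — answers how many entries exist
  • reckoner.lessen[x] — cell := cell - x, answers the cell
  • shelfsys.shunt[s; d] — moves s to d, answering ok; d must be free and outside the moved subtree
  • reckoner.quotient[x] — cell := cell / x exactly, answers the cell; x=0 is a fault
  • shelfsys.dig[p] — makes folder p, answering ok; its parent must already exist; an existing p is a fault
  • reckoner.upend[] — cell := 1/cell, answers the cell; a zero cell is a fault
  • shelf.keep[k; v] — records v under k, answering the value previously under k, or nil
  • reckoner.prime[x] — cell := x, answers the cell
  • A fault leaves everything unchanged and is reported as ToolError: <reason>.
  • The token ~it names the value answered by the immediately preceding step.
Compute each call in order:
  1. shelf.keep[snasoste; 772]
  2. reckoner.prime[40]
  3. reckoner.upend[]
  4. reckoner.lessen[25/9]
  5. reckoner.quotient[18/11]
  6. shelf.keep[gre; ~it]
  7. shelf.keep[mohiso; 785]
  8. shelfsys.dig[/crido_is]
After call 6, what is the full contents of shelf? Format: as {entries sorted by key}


Answer: {dra_il=833, gre=-10901/6480, snasoste=772}

Derivation:
-- keep(k='snasoste', v='772') : 696
-- prime(x='40') : 40
-- upend() : 1/40
-- lessen(x='25/9') : -991/360
-- quotient(x='18/11') : -10901/6480
-- keep(k='gre', v='~it') : nil
-- keep(k='mohiso', v='785') : nil
-- dig(p='/crido_is') : ok


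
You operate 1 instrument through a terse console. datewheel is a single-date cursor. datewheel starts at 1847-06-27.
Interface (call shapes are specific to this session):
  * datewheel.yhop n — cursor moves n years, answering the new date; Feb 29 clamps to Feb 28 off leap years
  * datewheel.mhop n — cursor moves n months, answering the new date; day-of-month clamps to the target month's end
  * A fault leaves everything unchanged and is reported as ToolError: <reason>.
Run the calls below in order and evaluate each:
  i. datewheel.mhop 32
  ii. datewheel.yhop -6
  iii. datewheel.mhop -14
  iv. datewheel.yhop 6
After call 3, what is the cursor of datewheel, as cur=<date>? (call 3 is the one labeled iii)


Answer: cur=1842-12-27

Derivation:
Do: datewheel.mhop[n='32']
See: 1850-02-27
Do: datewheel.yhop[n='-6']
See: 1844-02-27
Do: datewheel.mhop[n='-14']
See: 1842-12-27
Do: datewheel.yhop[n='6']
See: 1848-12-27


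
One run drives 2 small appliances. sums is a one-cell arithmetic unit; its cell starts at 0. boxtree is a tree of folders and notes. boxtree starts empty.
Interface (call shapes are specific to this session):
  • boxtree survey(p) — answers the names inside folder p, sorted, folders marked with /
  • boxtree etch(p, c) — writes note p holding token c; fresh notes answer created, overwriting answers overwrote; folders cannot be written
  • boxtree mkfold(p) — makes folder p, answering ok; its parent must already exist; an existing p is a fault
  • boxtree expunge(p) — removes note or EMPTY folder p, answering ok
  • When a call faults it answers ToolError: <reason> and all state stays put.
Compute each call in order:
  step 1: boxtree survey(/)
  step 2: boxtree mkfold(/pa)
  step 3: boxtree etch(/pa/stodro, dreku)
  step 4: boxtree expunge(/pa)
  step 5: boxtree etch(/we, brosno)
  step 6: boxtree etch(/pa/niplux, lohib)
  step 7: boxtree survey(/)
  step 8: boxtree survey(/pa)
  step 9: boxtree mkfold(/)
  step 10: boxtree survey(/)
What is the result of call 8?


Calling boxtree survey(p=/), which returns [].
Using boxtree mkfold(p=/pa), and observe ok.
I use boxtree etch(p=/pa/stodro, c=dreku), which returns created.
Then boxtree expunge(p=/pa), and see ToolError: not empty.
I try boxtree etch(p=/we, c=brosno): created.
Calling boxtree etch(p=/pa/niplux, c=lohib): created.
Calling boxtree survey(p=/), — result: [pa/, we].
Next I call boxtree survey(p=/pa), giving [niplux, stodro].
Then boxtree mkfold(p=/), yielding ToolError: exists.
I invoke boxtree survey(p=/): [pa/, we].

Answer: [niplux, stodro]


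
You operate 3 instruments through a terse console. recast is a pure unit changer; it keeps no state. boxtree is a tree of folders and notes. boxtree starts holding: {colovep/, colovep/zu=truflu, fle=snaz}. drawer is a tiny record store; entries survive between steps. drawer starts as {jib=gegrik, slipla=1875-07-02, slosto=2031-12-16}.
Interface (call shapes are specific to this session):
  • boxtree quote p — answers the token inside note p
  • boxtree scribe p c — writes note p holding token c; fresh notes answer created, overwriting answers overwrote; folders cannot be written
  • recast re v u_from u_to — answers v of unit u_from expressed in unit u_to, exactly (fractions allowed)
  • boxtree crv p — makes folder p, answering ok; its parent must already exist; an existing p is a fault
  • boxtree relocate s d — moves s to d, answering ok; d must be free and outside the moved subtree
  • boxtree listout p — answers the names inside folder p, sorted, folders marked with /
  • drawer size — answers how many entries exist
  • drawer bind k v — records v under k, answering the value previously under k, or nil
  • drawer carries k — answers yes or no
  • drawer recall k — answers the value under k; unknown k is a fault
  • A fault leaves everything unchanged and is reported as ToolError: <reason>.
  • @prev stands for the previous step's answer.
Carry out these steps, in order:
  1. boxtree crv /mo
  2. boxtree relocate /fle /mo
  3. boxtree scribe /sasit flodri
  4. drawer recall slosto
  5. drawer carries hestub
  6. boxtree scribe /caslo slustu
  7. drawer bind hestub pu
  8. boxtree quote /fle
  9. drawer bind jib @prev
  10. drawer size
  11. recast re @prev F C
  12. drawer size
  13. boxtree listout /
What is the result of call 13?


Answer: [caslo, colovep/, fle, mo/, sasit]

Derivation:
[in] boxtree crv /mo
  ok
[in] boxtree relocate /fle /mo
  ToolError: exists
[in] boxtree scribe /sasit flodri
  created
[in] drawer recall slosto
  2031-12-16
[in] drawer carries hestub
  no
[in] boxtree scribe /caslo slustu
  created
[in] drawer bind hestub pu
  nil
[in] boxtree quote /fle
  snaz
[in] drawer bind jib @prev
  gegrik
[in] drawer size
  4
[in] recast re @prev F C
  -140/9
[in] drawer size
  4
[in] boxtree listout /
  [caslo, colovep/, fle, mo/, sasit]


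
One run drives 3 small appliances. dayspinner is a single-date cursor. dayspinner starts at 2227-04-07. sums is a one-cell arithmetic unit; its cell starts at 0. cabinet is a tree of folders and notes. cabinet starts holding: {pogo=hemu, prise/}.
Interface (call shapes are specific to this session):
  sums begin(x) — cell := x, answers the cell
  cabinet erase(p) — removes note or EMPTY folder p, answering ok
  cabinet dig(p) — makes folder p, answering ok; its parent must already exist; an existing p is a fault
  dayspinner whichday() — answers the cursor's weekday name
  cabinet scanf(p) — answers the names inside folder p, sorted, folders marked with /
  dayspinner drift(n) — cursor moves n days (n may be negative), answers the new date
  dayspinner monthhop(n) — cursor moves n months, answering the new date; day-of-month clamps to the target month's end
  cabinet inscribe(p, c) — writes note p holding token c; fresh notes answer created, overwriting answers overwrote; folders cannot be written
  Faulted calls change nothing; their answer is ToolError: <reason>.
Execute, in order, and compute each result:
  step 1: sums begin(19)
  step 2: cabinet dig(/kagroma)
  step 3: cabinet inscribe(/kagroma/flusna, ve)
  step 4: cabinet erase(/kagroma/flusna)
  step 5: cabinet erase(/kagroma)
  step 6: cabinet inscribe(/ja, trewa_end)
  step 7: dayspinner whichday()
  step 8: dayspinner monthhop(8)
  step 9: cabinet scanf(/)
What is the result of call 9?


I run sums begin using 19: 19.
Next I call cabinet dig using /kagroma, — result: ok.
Calling cabinet inscribe using /kagroma/flusna, ve, — result: created.
Then cabinet erase using /kagroma/flusna, and see ok.
I call cabinet erase using /kagroma, and get ok.
Using cabinet inscribe using /ja, trewa_end, → created.
Then dayspinner whichday: Saturday.
Using dayspinner monthhop using 8, and observe 2227-12-07.
I call cabinet scanf using /, giving [ja, pogo, prise/].

Answer: [ja, pogo, prise/]
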